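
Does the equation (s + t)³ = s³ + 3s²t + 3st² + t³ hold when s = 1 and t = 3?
Holds

Substituting s = 1, t = 3:

LHS = (1 + 3)³ = 64
RHS = 1³ + 3·1²·3 + 3·1·3² + 3³ = 64

LHS = RHS, so the equation holds at this point.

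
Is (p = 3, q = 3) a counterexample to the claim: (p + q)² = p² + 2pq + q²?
No

Substituting p = 3, q = 3:
LHS = (3 + 3)² = 36
RHS = 3² + 2·3·3 + 3² = 36

The sides agree, so this pair does not disprove the claim.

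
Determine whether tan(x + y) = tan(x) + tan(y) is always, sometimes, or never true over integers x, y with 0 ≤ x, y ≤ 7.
Sometimes true

It holds at (x, y) = (0, 6) (both sides equal tan(6) ≈ -0.291), but fails at (x, y) = (5, 6) (LHS = tan(11) ≈ -226, RHS = tan(5) + tan(6) ≈ -3.672).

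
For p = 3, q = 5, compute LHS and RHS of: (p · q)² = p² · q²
LHS = (3 · 5)² = 225
RHS = 3² · 5² = 225

LHS = RHS: the two sides agree.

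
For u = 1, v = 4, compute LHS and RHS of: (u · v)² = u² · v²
LHS = (1 · 4)² = 16
RHS = 1² · 4² = 16

LHS = RHS: the two sides agree.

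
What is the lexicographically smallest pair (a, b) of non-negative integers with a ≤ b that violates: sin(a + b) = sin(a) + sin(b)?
(a, b) = (1, 1)

At (0, 4): both sides equal sin(4) ≈ -0.7568, so it holds there.

Substituting (1, 1) into the claim:
LHS = sin(1 + 1) = sin(2) ≈ 0.9093
RHS = sin(1) + sin(1) = 2·sin(1) ≈ 1.683

Since LHS ≠ RHS, this pair disproves the claim, and no lexicographically smaller pair (a ≤ b, non-negative integers) does.

For instance (6, 6) is also a counterexample (LHS = sin(12) ≈ -0.5366, RHS = 2·sin(6) ≈ -0.5588), but it's lexicographically larger.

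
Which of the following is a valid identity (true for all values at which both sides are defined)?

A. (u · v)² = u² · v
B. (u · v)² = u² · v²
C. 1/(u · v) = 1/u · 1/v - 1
B

A: fails at (2, 7) — LHS = 196, RHS = 28.
B: holds — e.g. at (1, 4), both sides equal 16.
C: fails at (2, 2) — LHS = 1/4, RHS = -3/4.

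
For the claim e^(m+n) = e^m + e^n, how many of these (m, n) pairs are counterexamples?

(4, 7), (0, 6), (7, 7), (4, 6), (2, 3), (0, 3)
6

Testing each pair:
(4, 7): LHS = e^11 ≈ 59874.1, RHS = e^4 + e^7 ≈ 1151 → counterexample
(0, 6): LHS = e^6 ≈ 403.4, RHS = 1 + e^6 ≈ 404.4 → counterexample
(7, 7): LHS = e^14 ≈ 1202604.3, RHS = 2·e^7 ≈ 2193 → counterexample
(4, 6): LHS = e^10 ≈ 22026.5, RHS = e^4 + e^6 ≈ 458 → counterexample
(2, 3): LHS = e^5 ≈ 148.4, RHS = e^2 + e^3 ≈ 27.47 → counterexample
(0, 3): LHS = e^3 ≈ 20.09, RHS = 1 + e^3 ≈ 21.09 → counterexample

That makes 6 counterexamples.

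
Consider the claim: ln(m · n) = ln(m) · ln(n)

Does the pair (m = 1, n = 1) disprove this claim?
No

Substituting m = 1, n = 1:
LHS = ln(1 · 1) = 0
RHS = ln(1) · ln(1) = 0

The sides agree, so this pair does not disprove the claim.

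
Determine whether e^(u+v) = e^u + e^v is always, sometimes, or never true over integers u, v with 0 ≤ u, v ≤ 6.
The claim fails for every pair in the range. For instance at (u, v) = (5, 3): LHS = e^8 ≈ 2981, RHS = e^3 + e^5 ≈ 168.5.

Answer: Never true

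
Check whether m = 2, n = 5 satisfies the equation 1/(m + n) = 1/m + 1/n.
Substituting m = 2, n = 5:

LHS = 1/(2 + 5) = 1/7
RHS = 1/2 + 1/5 = 7/10

LHS ≠ RHS, so the equation does not hold at this point.

Answer: Fails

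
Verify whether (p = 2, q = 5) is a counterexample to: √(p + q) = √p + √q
Substituting p = 2, q = 5:
LHS = √(2 + 5) = √(7) ≈ 2.646
RHS = √2 + √5 = √(2) + √(5) ≈ 3.65

Since LHS ≠ RHS, this pair disproves the claim.

Answer: Yes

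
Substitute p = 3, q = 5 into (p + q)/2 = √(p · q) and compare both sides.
LHS = (3 + 5)/2 = 4
RHS = √(3 · 5) = √(15) ≈ 3.873

LHS ≠ RHS (they differ by about 0.127), so the equation does not hold here.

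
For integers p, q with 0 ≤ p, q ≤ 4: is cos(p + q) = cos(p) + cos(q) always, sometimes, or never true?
Never true

The claim fails for every pair in the range. For instance at (p, q) = (3, 1): LHS = cos(4) ≈ -0.6536, RHS = cos(3) + cos(1) ≈ -0.4497.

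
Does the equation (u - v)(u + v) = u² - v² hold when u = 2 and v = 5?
Holds

Substituting u = 2, v = 5:

LHS = (2 - 5)(2 + 5) = -21
RHS = 2² - 5² = -21

LHS = RHS, so the equation holds at this point.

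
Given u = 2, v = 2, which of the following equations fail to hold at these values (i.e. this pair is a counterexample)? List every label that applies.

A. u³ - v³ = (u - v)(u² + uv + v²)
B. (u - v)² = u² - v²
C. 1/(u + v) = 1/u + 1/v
C

Evaluating each claim at the given values:
A. LHS = 0, RHS = 0 → holds here (LHS = RHS)
B. LHS = 0, RHS = 0 → holds here (LHS = RHS)
C. LHS = 1/4, RHS = 1 → fails here (LHS ≠ RHS)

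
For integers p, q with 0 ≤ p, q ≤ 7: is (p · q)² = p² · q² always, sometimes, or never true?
Always true

The identity holds for every pair in the range. For instance at (p, q) = (5, 5): both sides equal 625.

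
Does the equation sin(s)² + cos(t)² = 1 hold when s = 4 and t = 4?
Holds

Substituting s = 4, t = 4:

LHS = sin(4)² + cos(4)² = 1
RHS = 1

LHS = RHS, so the equation holds at this point.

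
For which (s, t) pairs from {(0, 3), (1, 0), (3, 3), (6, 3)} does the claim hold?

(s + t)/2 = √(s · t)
Testing each pair:
(0, 3): LHS = 3/2, RHS = 0 → fails
(1, 0): LHS = 1/2, RHS = 0 → fails
(3, 3): LHS = 3, RHS = 3 → holds
(6, 3): LHS = 9/2, RHS = 3·√(2) ≈ 4.243 → fails

1 of 4 pairs satisfies the claim.

Answer: (3, 3)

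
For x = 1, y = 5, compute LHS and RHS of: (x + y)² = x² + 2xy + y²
LHS = (1 + 5)² = 36
RHS = 1² + 2·1·5 + 5² = 36

LHS = RHS: the two sides agree.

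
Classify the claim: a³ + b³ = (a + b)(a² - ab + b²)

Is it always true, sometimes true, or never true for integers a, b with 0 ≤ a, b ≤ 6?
The identity holds for every pair in the range. For instance at (a, b) = (0, 3): both sides equal 27.

Answer: Always true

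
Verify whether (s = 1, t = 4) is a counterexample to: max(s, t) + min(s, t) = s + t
Substituting s = 1, t = 4:
LHS = max(1, 4) + min(1, 4) = 5
RHS = 1 + 4 = 5

The sides agree, so this pair does not disprove the claim.

Answer: No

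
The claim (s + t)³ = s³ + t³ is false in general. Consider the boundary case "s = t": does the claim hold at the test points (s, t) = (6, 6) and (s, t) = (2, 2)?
At (6, 6): LHS = 1728 ≠ RHS = 432
At (2, 2): LHS = 64 ≠ RHS = 16

Answer: No, fails at both test points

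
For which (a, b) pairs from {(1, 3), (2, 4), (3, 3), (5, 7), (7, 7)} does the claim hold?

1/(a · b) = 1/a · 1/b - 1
Testing each pair:
(1, 3): LHS = 1/3, RHS = -2/3 → fails
(2, 4): LHS = 1/8, RHS = -7/8 → fails
(3, 3): LHS = 1/9, RHS = -8/9 → fails
(5, 7): LHS = 1/35, RHS = -34/35 → fails
(7, 7): LHS = 1/49, RHS = -48/49 → fails

No pair satisfies the claim.

Answer: None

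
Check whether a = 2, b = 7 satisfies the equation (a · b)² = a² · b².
Substituting a = 2, b = 7:

LHS = (2 · 7)² = 196
RHS = 2² · 7² = 196

LHS = RHS, so the equation holds at this point.

Answer: Holds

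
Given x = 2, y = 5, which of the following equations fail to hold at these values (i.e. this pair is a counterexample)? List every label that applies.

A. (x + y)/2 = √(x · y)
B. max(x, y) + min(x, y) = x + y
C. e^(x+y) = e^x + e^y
A, C

Evaluating each claim at the given values:
A. LHS = 7/2, RHS = √(10) ≈ 3.162 → fails here (LHS ≠ RHS)
B. LHS = 7, RHS = 7 → holds here (LHS = RHS)
C. LHS = e^7 ≈ 1097, RHS = e^2 + e^5 ≈ 155.8 → fails here (LHS ≠ RHS)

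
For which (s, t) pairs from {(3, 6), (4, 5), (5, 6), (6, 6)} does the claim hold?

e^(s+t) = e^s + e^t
None

Testing each pair:
(3, 6): LHS = e^9 ≈ 8103, RHS = e^3 + e^6 ≈ 423.5 → fails
(4, 5): LHS = e^9 ≈ 8103, RHS = e^4 + e^5 ≈ 203 → fails
(5, 6): LHS = e^11 ≈ 59874.1, RHS = e^5 + e^6 ≈ 551.8 → fails
(6, 6): LHS = e^12 ≈ 162754.8, RHS = 2·e^6 ≈ 806.9 → fails

No pair satisfies the claim.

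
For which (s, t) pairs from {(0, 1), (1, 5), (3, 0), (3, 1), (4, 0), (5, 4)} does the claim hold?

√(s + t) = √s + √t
(0, 1), (3, 0), (4, 0)

Testing each pair:
(0, 1): LHS = 1, RHS = 1 → holds
(1, 5): LHS = √(6) ≈ 2.449, RHS = 1 + √(5) ≈ 3.236 → fails
(3, 0): LHS = √(3) ≈ 1.732, RHS = √(3) ≈ 1.732 → holds
(3, 1): LHS = 2, RHS = 1 + √(3) ≈ 2.732 → fails
(4, 0): LHS = 2, RHS = 2 → holds
(5, 4): LHS = 3, RHS = 2 + √(5) ≈ 4.236 → fails

3 of 6 pairs satisfy the claim.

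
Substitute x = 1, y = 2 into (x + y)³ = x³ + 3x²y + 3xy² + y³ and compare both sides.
LHS = (1 + 2)³ = 27
RHS = 1³ + 3·1²·2 + 3·1·2² + 2³ = 27

LHS = RHS: the two sides agree.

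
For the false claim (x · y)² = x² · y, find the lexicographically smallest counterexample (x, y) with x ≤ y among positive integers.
Substituting (1, 2) into the claim:
LHS = (1 · 2)² = 4
RHS = 1² · 2 = 2

Since LHS ≠ RHS, this pair disproves the claim, and no lexicographically smaller pair (x ≤ y, positive integers) does.

For instance (6, 8) is also a counterexample (LHS = 2304, RHS = 288), but it's lexicographically larger.

Answer: (x, y) = (1, 2)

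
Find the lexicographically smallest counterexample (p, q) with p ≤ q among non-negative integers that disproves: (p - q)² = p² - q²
At (0, 0): both sides equal 0, so it holds there.

Substituting (0, 1) into the claim:
LHS = (0 - 1)² = 1
RHS = 0² - 1² = -1

Since LHS ≠ RHS, this pair disproves the claim, and no lexicographically smaller pair (p ≤ q, non-negative integers) does.

For instance (0, 7) is also a counterexample (LHS = 49, RHS = -49), but it's lexicographically larger.

Answer: (p, q) = (0, 1)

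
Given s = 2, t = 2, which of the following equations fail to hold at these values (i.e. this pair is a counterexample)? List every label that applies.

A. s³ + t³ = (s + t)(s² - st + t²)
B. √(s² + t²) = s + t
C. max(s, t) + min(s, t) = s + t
Evaluating each claim at the given values:
A. LHS = 16, RHS = 16 → holds here (LHS = RHS)
B. LHS = 2·√(2) ≈ 2.828, RHS = 4 → fails here (LHS ≠ RHS)
C. LHS = 4, RHS = 4 → holds here (LHS = RHS)

Answer: B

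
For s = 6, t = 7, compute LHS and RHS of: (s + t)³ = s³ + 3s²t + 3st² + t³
LHS = (6 + 7)³ = 2197
RHS = 6³ + 3·6²·7 + 3·6·7² + 7³ = 2197

LHS = RHS: the two sides agree.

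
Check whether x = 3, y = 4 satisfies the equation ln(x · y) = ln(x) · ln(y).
Fails

Substituting x = 3, y = 4:

LHS = ln(3 · 4) = ln(12) ≈ 2.485
RHS = ln(3) · ln(4) ≈ 1.523

LHS ≠ RHS, so the equation does not hold at this point.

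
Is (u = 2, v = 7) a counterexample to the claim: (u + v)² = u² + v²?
Substituting u = 2, v = 7:
LHS = (2 + 7)² = 81
RHS = 2² + 7² = 53

Since LHS ≠ RHS, this pair disproves the claim.

Answer: Yes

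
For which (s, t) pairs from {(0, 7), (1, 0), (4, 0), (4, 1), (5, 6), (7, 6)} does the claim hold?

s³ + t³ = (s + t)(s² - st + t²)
Testing each pair:
(0, 7): LHS = 343, RHS = 343 → holds
(1, 0): LHS = 1, RHS = 1 → holds
(4, 0): LHS = 64, RHS = 64 → holds
(4, 1): LHS = 65, RHS = 65 → holds
(5, 6): LHS = 341, RHS = 341 → holds
(7, 6): LHS = 559, RHS = 559 → holds

Every pair satisfies the claim.

Answer: All pairs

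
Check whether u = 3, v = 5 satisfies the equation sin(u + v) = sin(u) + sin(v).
Fails

Substituting u = 3, v = 5:

LHS = sin(3 + 5) = sin(8) ≈ 0.9894
RHS = sin(3) + sin(5) ≈ -0.8178

LHS ≠ RHS, so the equation does not hold at this point.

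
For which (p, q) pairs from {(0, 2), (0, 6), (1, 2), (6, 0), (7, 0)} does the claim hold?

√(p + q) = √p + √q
(0, 2), (0, 6), (6, 0), (7, 0)

Testing each pair:
(0, 2): LHS = √(2) ≈ 1.414, RHS = √(2) ≈ 1.414 → holds
(0, 6): LHS = √(6) ≈ 2.449, RHS = √(6) ≈ 2.449 → holds
(1, 2): LHS = √(3) ≈ 1.732, RHS = 1 + √(2) ≈ 2.414 → fails
(6, 0): LHS = √(6) ≈ 2.449, RHS = √(6) ≈ 2.449 → holds
(7, 0): LHS = √(7) ≈ 2.646, RHS = √(7) ≈ 2.646 → holds

4 of 5 pairs satisfy the claim.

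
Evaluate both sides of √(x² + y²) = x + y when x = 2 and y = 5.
LHS = √(2² + 5²) = √(29) ≈ 5.385
RHS = 2 + 5 = 7

LHS ≠ RHS (they differ by about 1.615), so the equation does not hold here.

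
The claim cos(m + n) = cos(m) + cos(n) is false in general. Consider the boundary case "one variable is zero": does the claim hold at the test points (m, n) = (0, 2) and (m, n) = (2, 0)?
At (0, 2): LHS = cos(2) ≈ -0.4161 ≠ RHS = cos(2) + 1 ≈ 0.5839
At (2, 0): LHS = cos(2) ≈ -0.4161 ≠ RHS = cos(2) + 1 ≈ 0.5839

Answer: No, fails at both test points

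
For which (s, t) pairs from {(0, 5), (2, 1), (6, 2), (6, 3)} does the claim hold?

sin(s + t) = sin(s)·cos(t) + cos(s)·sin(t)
All pairs

Testing each pair:
(0, 5): LHS = sin(5) ≈ -0.9589, RHS = sin(5) ≈ -0.9589 → holds
(2, 1): LHS = sin(3) ≈ 0.1411, RHS = sin(1)·cos(2) + sin(2)·cos(1) ≈ 0.1411 → holds
(6, 2): LHS = sin(8) ≈ 0.9894, RHS = sin(6)·cos(2) + sin(2)·cos(6) ≈ 0.9894 → holds
(6, 3): LHS = sin(9) ≈ 0.4121, RHS = sin(3)·cos(6) + sin(6)·cos(3) ≈ 0.4121 → holds

Every pair satisfies the claim.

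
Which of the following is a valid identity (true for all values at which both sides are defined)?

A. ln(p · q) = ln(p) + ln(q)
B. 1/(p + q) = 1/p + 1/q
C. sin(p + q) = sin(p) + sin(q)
A

A: holds — e.g. at (3, 5), both sides equal ln(15) ≈ 2.708.
B: fails at (1, 3) — LHS = 1/4, RHS = 4/3.
C: fails at (1, 2) — LHS = sin(3) ≈ 0.1411, RHS = sin(1) + sin(2) ≈ 1.751.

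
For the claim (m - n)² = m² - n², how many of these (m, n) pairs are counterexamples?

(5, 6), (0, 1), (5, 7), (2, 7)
4

Testing each pair:
(5, 6): LHS = 1, RHS = -11 → counterexample
(0, 1): LHS = 1, RHS = -1 → counterexample
(5, 7): LHS = 4, RHS = -24 → counterexample
(2, 7): LHS = 25, RHS = -45 → counterexample

That makes 4 counterexamples.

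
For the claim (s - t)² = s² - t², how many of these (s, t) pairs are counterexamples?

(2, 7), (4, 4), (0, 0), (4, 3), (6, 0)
Testing each pair:
(2, 7): LHS = 25, RHS = -45 → counterexample
(4, 4): LHS = 0, RHS = 0 → satisfies claim
(0, 0): LHS = 0, RHS = 0 → satisfies claim
(4, 3): LHS = 1, RHS = 7 → counterexample
(6, 0): LHS = 36, RHS = 36 → satisfies claim

That makes 2 counterexamples.

Answer: 2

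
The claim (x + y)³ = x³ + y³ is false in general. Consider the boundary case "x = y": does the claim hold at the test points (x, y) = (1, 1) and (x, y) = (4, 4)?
No, fails at both test points

At (1, 1): LHS = 8 ≠ RHS = 2
At (4, 4): LHS = 512 ≠ RHS = 128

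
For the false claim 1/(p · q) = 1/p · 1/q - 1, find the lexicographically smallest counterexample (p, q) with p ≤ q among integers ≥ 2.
(p, q) = (2, 2)

Substituting (2, 2) into the claim:
LHS = 1/(2 · 2) = 1/4
RHS = 1/2 · 1/2 - 1 = -3/4

Since LHS ≠ RHS, this pair disproves the claim, and no lexicographically smaller pair (p ≤ q, integers ≥ 2) does.

For instance (7, 7) is also a counterexample (LHS = 1/49, RHS = -48/49), but it's lexicographically larger.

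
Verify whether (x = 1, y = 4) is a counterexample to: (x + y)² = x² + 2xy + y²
Substituting x = 1, y = 4:
LHS = (1 + 4)² = 25
RHS = 1² + 2·1·4 + 4² = 25

The sides agree, so this pair does not disprove the claim.

Answer: No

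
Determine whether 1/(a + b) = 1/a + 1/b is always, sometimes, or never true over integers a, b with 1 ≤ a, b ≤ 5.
The claim fails for every pair in the range. For instance at (a, b) = (5, 1): LHS = 1/6, RHS = 6/5.

Answer: Never true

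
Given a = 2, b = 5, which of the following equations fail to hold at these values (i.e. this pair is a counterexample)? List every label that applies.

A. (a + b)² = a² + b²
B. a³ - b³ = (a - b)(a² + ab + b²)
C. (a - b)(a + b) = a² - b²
Evaluating each claim at the given values:
A. LHS = 49, RHS = 29 → fails here (LHS ≠ RHS)
B. LHS = -117, RHS = -117 → holds here (LHS = RHS)
C. LHS = -21, RHS = -21 → holds here (LHS = RHS)

Answer: A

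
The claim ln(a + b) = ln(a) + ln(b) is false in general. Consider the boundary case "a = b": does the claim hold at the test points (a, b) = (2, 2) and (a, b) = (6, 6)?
Only at (2, 2)

At (2, 2): LHS = ln(4) ≈ 1.386, RHS = 2·ln(2) ≈ 1.386 → equal
At (6, 6): LHS = ln(12) ≈ 2.485 ≠ RHS = 2·ln(6) ≈ 3.584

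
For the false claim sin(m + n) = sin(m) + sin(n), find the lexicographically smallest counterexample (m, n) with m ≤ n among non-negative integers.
At (0, 1): both sides equal sin(1) ≈ 0.8415, so it holds there.
At (0, 2): both sides equal sin(2) ≈ 0.9093, so it holds there.

Substituting (1, 1) into the claim:
LHS = sin(1 + 1) = sin(2) ≈ 0.9093
RHS = sin(1) + sin(1) = 2·sin(1) ≈ 1.683

Since LHS ≠ RHS, this pair disproves the claim, and no lexicographically smaller pair (m ≤ n, non-negative integers) does.

For instance (7, 7) is also a counterexample (LHS = sin(14) ≈ 0.9906, RHS = 2·sin(7) ≈ 1.314), but it's lexicographically larger.

Answer: (m, n) = (1, 1)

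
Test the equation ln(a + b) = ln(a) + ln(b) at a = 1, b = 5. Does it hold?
Substituting a = 1, b = 5:

LHS = ln(1 + 5) = ln(6) ≈ 1.792
RHS = ln(1) + ln(5) = ln(5) ≈ 1.609

LHS ≠ RHS, so the equation does not hold at this point.

Answer: Fails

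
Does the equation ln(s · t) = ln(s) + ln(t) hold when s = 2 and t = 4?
Holds

Substituting s = 2, t = 4:

LHS = ln(2 · 4) = ln(8) ≈ 2.079
RHS = ln(2) + ln(4) ≈ 2.079

LHS = RHS, so the equation holds at this point.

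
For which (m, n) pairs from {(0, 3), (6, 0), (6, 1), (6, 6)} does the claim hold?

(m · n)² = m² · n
Testing each pair:
(0, 3): LHS = 0, RHS = 0 → holds
(6, 0): LHS = 0, RHS = 0 → holds
(6, 1): LHS = 36, RHS = 36 → holds
(6, 6): LHS = 1296, RHS = 216 → fails

3 of 4 pairs satisfy the claim.

Answer: (0, 3), (6, 0), (6, 1)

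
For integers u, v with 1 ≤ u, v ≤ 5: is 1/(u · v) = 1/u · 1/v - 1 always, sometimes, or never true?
Never true

The claim fails for every pair in the range. For instance at (u, v) = (3, 3): LHS = 1/9, RHS = -8/9.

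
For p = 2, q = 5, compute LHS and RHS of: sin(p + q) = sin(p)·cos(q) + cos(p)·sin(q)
LHS = sin(2 + 5) = sin(7) ≈ 0.657
RHS = sin(2)·cos(5) + cos(2)·sin(5) = sin(2)·cos(5) + sin(5)·cos(2) ≈ 0.657

LHS = RHS: the two sides agree.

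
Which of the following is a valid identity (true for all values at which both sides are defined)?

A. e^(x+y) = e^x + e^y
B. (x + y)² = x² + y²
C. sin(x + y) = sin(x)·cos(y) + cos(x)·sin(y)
C

A: fails at (6, 7) — LHS = e^13 ≈ 442413.4, RHS = e^6 + e^7 ≈ 1500.
B: fails at (1, 5) — LHS = 36, RHS = 26.
C: holds — e.g. at (2, 2), both sides equal sin(4) ≈ -0.7568.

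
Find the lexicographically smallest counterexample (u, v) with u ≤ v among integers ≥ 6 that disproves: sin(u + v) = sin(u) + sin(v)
Substituting (6, 6) into the claim:
LHS = sin(6 + 6) = sin(12) ≈ -0.5366
RHS = sin(6) + sin(6) = 2·sin(6) ≈ -0.5588

Since LHS ≠ RHS, this pair disproves the claim, and no lexicographically smaller pair (u ≤ v, integers ≥ 6) does.

For instance (8, 8) is also a counterexample (LHS = sin(16) ≈ -0.2879, RHS = 2·sin(8) ≈ 1.979), but it's lexicographically larger.

Answer: (u, v) = (6, 6)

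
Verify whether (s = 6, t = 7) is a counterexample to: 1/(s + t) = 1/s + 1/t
Yes

Substituting s = 6, t = 7:
LHS = 1/(6 + 7) = 1/13
RHS = 1/6 + 1/7 = 13/42

Since LHS ≠ RHS, this pair disproves the claim.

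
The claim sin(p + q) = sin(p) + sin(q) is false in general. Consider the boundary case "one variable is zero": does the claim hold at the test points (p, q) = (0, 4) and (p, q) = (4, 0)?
Yes, holds at both test points

At (0, 4): LHS = sin(4) ≈ -0.7568, RHS = sin(4) ≈ -0.7568 → equal
At (4, 0): LHS = sin(4) ≈ -0.7568, RHS = sin(4) ≈ -0.7568 → equal

So the claim does hold at both of these boundary points, even though it is not an identity.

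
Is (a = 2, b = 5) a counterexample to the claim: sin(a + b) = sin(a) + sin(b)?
Yes

Substituting a = 2, b = 5:
LHS = sin(2 + 5) = sin(7) ≈ 0.657
RHS = sin(2) + sin(5) ≈ -0.04963

Since LHS ≠ RHS, this pair disproves the claim.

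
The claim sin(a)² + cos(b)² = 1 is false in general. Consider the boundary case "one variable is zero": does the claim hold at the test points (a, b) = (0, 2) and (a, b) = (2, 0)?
At (0, 2): LHS = cos(2)² ≈ 0.1732 ≠ RHS = 1
At (2, 0): LHS = sin(2)² + 1 ≈ 1.827 ≠ RHS = 1

Answer: No, fails at both test points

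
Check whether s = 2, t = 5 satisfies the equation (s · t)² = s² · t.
Substituting s = 2, t = 5:

LHS = (2 · 5)² = 100
RHS = 2² · 5 = 20

LHS ≠ RHS, so the equation does not hold at this point.

Answer: Fails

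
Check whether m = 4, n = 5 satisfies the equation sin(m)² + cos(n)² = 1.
Substituting m = 4, n = 5:

LHS = sin(4)² + cos(5)² ≈ 0.6532
RHS = 1

LHS ≠ RHS, so the equation does not hold at this point.

Answer: Fails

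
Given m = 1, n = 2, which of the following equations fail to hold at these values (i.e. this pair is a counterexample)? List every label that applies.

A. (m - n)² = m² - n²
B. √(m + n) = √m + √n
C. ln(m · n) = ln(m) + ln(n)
Evaluating each claim at the given values:
A. LHS = 1, RHS = -3 → fails here (LHS ≠ RHS)
B. LHS = √(3) ≈ 1.732, RHS = 1 + √(2) ≈ 2.414 → fails here (LHS ≠ RHS)
C. LHS = ln(2) ≈ 0.6931, RHS = ln(2) ≈ 0.6931 → holds here (LHS = RHS)

Answer: A, B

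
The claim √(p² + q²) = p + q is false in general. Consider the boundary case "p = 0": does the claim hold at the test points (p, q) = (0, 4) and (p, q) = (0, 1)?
Yes, holds at both test points

At (0, 4): LHS = 4, RHS = 4 → equal
At (0, 1): LHS = 1, RHS = 1 → equal

So the claim does hold at both of these boundary points, even though it is not an identity.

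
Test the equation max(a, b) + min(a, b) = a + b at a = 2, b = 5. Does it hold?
Holds

Substituting a = 2, b = 5:

LHS = max(2, 5) + min(2, 5) = 7
RHS = 2 + 5 = 7

LHS = RHS, so the equation holds at this point.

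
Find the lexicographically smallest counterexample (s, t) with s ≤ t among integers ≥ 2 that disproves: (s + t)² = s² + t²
(s, t) = (2, 2)

Substituting (2, 2) into the claim:
LHS = (2 + 2)² = 16
RHS = 2² + 2² = 8

Since LHS ≠ RHS, this pair disproves the claim, and no lexicographically smaller pair (s ≤ t, integers ≥ 2) does.

For instance (4, 4) is also a counterexample (LHS = 64, RHS = 32), but it's lexicographically larger.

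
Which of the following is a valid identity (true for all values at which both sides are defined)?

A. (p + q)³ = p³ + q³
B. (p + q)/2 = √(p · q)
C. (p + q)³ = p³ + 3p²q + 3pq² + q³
C

A: fails at (1, 5) — LHS = 216, RHS = 126.
B: fails at (2, 5) — LHS = 7/2, RHS = √(10) ≈ 3.162.
C: holds — e.g. at (2, 3), both sides equal 125.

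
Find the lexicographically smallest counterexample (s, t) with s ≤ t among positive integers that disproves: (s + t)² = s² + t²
(s, t) = (1, 1)

Substituting (1, 1) into the claim:
LHS = (1 + 1)² = 4
RHS = 1² + 1² = 2

Since LHS ≠ RHS, this pair disproves the claim, and no lexicographically smaller pair (s ≤ t, positive integers) does.

For instance (7, 8) is also a counterexample (LHS = 225, RHS = 113), but it's lexicographically larger.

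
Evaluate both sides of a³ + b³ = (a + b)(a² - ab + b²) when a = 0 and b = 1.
LHS = 0³ + 1³ = 1
RHS = (0 + 1)(0² - 0·1 + 1²) = 1

LHS = RHS: the two sides agree.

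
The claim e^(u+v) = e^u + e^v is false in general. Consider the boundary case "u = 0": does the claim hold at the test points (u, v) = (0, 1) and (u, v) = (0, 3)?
At (0, 1): LHS = e ≈ 2.718 ≠ RHS = 1 + e ≈ 3.718
At (0, 3): LHS = e^3 ≈ 20.09 ≠ RHS = 1 + e^3 ≈ 21.09

Answer: No, fails at both test points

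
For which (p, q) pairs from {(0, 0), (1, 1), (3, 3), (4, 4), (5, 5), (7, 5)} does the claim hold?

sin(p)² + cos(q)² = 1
Testing each pair:
(0, 0): LHS = 1, RHS = 1 → holds
(1, 1): LHS = cos(1)² + sin(1)² = 1, RHS = 1 → holds
(3, 3): LHS = sin(3)² + cos(3)² = 1, RHS = 1 → holds
(4, 4): LHS = cos(4)² + sin(4)² = 1, RHS = 1 → holds
(5, 5): LHS = cos(5)² + sin(5)² = 1, RHS = 1 → holds
(7, 5): LHS = cos(5)² + sin(7)² ≈ 0.5121, RHS = 1 → fails

5 of 6 pairs satisfy the claim.

Answer: (0, 0), (1, 1), (3, 3), (4, 4), (5, 5)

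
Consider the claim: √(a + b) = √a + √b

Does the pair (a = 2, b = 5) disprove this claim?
Substituting a = 2, b = 5:
LHS = √(2 + 5) = √(7) ≈ 2.646
RHS = √2 + √5 = √(2) + √(5) ≈ 3.65

Since LHS ≠ RHS, this pair disproves the claim.

Answer: Yes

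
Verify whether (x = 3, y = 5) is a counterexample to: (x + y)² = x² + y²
Substituting x = 3, y = 5:
LHS = (3 + 5)² = 64
RHS = 3² + 5² = 34

Since LHS ≠ RHS, this pair disproves the claim.

Answer: Yes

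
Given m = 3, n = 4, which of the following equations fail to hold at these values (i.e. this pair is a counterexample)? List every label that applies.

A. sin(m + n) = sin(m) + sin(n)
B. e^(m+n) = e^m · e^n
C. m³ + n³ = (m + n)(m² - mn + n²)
Evaluating each claim at the given values:
A. LHS = sin(7) ≈ 0.657, RHS = sin(4) + sin(3) ≈ -0.6157 → fails here (LHS ≠ RHS)
B. LHS = e^7 ≈ 1097, RHS = e^7 ≈ 1097 → holds here (LHS = RHS)
C. LHS = 91, RHS = 91 → holds here (LHS = RHS)

Answer: A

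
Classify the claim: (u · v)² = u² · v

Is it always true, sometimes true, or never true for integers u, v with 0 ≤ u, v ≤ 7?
Sometimes true

It holds at (u, v) = (1, 0) (both sides equal 0), but fails at (u, v) = (3, 5) (LHS = 225, RHS = 45).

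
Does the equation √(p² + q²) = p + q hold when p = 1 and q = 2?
Fails

Substituting p = 1, q = 2:

LHS = √(1² + 2²) = √(5) ≈ 2.236
RHS = 1 + 2 = 3

LHS ≠ RHS, so the equation does not hold at this point.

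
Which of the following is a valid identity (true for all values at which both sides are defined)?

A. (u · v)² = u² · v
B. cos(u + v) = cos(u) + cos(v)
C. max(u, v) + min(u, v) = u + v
A: fails at (5, 8) — LHS = 1600, RHS = 200.
B: fails at (1, 4) — LHS = cos(5) ≈ 0.2837, RHS = cos(4) + cos(1) ≈ -0.1133.
C: holds — e.g. at (1, 4), both sides equal 5.

Answer: C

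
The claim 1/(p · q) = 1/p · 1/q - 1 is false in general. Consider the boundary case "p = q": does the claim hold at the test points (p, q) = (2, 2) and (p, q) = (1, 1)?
No, fails at both test points

At (2, 2): LHS = 1/4 ≠ RHS = -3/4
At (1, 1): LHS = 1 ≠ RHS = 0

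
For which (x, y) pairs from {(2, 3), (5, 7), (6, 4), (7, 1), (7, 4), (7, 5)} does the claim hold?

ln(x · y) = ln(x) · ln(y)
Testing each pair:
(2, 3): LHS = ln(6) ≈ 1.792, RHS = ln(2)·ln(3) ≈ 0.7615 → fails
(5, 7): LHS = ln(35) ≈ 3.555, RHS = ln(5)·ln(7) ≈ 3.132 → fails
(6, 4): LHS = ln(24) ≈ 3.178, RHS = ln(4)·ln(6) ≈ 2.484 → fails
(7, 1): LHS = ln(7) ≈ 1.946, RHS = 0 → fails
(7, 4): LHS = ln(28) ≈ 3.332, RHS = ln(4)·ln(7) ≈ 2.698 → fails
(7, 5): LHS = ln(35) ≈ 3.555, RHS = ln(5)·ln(7) ≈ 3.132 → fails

No pair satisfies the claim.

Answer: None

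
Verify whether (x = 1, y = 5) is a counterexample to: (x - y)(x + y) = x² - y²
No

Substituting x = 1, y = 5:
LHS = (1 - 5)(1 + 5) = -24
RHS = 1² - 5² = -24

The sides agree, so this pair does not disprove the claim.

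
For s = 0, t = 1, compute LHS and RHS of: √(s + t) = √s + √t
LHS = √(0 + 1) = 1
RHS = √0 + √1 = 1

LHS = RHS: the two sides agree.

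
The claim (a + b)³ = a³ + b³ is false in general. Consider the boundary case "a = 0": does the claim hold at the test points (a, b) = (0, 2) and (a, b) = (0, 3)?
At (0, 2): LHS = 8, RHS = 8 → equal
At (0, 3): LHS = 27, RHS = 27 → equal

So the claim does hold at both of these boundary points, even though it is not an identity.

Answer: Yes, holds at both test points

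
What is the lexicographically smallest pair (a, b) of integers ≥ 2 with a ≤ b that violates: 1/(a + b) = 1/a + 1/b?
Substituting (2, 2) into the claim:
LHS = 1/(2 + 2) = 1/4
RHS = 1/2 + 1/2 = 1

Since LHS ≠ RHS, this pair disproves the claim, and no lexicographically smaller pair (a ≤ b, integers ≥ 2) does.

For instance (6, 6) is also a counterexample (LHS = 1/12, RHS = 1/3), but it's lexicographically larger.

Answer: (a, b) = (2, 2)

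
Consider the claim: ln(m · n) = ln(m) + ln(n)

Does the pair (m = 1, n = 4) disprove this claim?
No

Substituting m = 1, n = 4:
LHS = ln(1 · 4) = ln(4) ≈ 1.386
RHS = ln(1) + ln(4) = ln(4) ≈ 1.386

The sides agree, so this pair does not disprove the claim.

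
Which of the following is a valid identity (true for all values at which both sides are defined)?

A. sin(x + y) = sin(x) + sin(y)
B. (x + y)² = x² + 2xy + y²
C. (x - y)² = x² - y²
A: fails at (3, 3) — LHS = sin(6) ≈ -0.2794, RHS = 2·sin(3) ≈ 0.2822.
B: holds — e.g. at (6, 7), both sides equal 169.
C: fails at (4, 6) — LHS = 4, RHS = -20.

Answer: B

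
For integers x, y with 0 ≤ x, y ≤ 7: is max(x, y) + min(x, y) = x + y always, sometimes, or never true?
The identity holds for every pair in the range. For instance at (x, y) = (4, 3): both sides equal 7.

Answer: Always true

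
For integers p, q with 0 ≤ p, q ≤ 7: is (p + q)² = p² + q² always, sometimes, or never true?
It holds at (p, q) = (0, 0) (both sides equal 0), but fails at (p, q) = (7, 3) (LHS = 100, RHS = 58).

Answer: Sometimes true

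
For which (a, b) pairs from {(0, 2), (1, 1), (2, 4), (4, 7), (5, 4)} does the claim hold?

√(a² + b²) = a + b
(0, 2)

Testing each pair:
(0, 2): LHS = 2, RHS = 2 → holds
(1, 1): LHS = √(2) ≈ 1.414, RHS = 2 → fails
(2, 4): LHS = 2·√(5) ≈ 4.472, RHS = 6 → fails
(4, 7): LHS = √(65) ≈ 8.062, RHS = 11 → fails
(5, 4): LHS = √(41) ≈ 6.403, RHS = 9 → fails

1 of 5 pairs satisfies the claim.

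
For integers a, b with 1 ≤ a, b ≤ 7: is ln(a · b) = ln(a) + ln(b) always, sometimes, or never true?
Always true

The identity holds for every pair in the range. For instance at (a, b) = (1, 6): both sides equal ln(6) ≈ 1.792.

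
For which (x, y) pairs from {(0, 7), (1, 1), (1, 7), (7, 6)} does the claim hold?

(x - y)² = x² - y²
(1, 1)

Testing each pair:
(0, 7): LHS = 49, RHS = -49 → fails
(1, 1): LHS = 0, RHS = 0 → holds
(1, 7): LHS = 36, RHS = -48 → fails
(7, 6): LHS = 1, RHS = 13 → fails

1 of 4 pairs satisfies the claim.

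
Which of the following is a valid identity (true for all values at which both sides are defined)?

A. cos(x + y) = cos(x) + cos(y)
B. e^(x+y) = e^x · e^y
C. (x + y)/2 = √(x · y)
A: fails at (5, 8) — LHS = cos(13) ≈ 0.9074, RHS = cos(8) + cos(5) ≈ 0.1382.
B: holds — e.g. at (3, 3), both sides equal e^6 ≈ 403.4.
C: fails at (3, 5) — LHS = 4, RHS = √(15) ≈ 3.873.

Answer: B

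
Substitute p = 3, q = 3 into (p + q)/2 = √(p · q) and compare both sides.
LHS = (3 + 3)/2 = 3
RHS = √(3 · 3) = 3

LHS = RHS: the two sides agree.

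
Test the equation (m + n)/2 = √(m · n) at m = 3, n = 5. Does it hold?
Fails

Substituting m = 3, n = 5:

LHS = (3 + 5)/2 = 4
RHS = √(3 · 5) = √(15) ≈ 3.873

LHS ≠ RHS, so the equation does not hold at this point.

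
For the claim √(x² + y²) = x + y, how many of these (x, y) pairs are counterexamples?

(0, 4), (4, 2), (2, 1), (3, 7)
Testing each pair:
(0, 4): LHS = 4, RHS = 4 → satisfies claim
(4, 2): LHS = 2·√(5) ≈ 4.472, RHS = 6 → counterexample
(2, 1): LHS = √(5) ≈ 2.236, RHS = 3 → counterexample
(3, 7): LHS = √(58) ≈ 7.616, RHS = 10 → counterexample

That makes 3 counterexamples.

Answer: 3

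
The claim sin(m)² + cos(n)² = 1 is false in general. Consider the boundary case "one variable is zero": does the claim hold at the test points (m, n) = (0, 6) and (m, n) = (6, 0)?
No, fails at both test points

At (0, 6): LHS = cos(6)² ≈ 0.9219 ≠ RHS = 1
At (6, 0): LHS = sin(6)² + 1 ≈ 1.078 ≠ RHS = 1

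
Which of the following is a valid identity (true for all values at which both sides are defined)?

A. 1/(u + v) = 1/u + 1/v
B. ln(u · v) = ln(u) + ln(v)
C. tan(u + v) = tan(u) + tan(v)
B

A: fails at (6, 7) — LHS = 1/13, RHS = 13/42.
B: holds — e.g. at (6, 7), both sides equal ln(42) ≈ 3.738.
C: fails at (3, 5) — LHS = tan(8) ≈ -6.8, RHS = tan(5) + tan(3) ≈ -3.523.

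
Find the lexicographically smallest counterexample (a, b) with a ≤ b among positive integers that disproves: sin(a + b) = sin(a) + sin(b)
(a, b) = (1, 1)

Substituting (1, 1) into the claim:
LHS = sin(1 + 1) = sin(2) ≈ 0.9093
RHS = sin(1) + sin(1) = 2·sin(1) ≈ 1.683

Since LHS ≠ RHS, this pair disproves the claim, and no lexicographically smaller pair (a ≤ b, positive integers) does.

For instance (1, 2) is also a counterexample (LHS = sin(3) ≈ 0.1411, RHS = sin(1) + sin(2) ≈ 1.751), but it's lexicographically larger.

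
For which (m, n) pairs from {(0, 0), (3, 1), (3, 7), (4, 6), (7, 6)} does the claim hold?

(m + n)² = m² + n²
Testing each pair:
(0, 0): LHS = 0, RHS = 0 → holds
(3, 1): LHS = 16, RHS = 10 → fails
(3, 7): LHS = 100, RHS = 58 → fails
(4, 6): LHS = 100, RHS = 52 → fails
(7, 6): LHS = 169, RHS = 85 → fails

1 of 5 pairs satisfies the claim.

Answer: (0, 0)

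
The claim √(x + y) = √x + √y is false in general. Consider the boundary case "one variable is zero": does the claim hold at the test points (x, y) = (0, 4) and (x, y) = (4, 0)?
Yes, holds at both test points

At (0, 4): LHS = 2, RHS = 2 → equal
At (4, 0): LHS = 2, RHS = 2 → equal

So the claim does hold at both of these boundary points, even though it is not an identity.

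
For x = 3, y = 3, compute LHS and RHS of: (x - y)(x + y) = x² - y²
LHS = (3 - 3)(3 + 3) = 0
RHS = 3² - 3² = 0

LHS = RHS: the two sides agree.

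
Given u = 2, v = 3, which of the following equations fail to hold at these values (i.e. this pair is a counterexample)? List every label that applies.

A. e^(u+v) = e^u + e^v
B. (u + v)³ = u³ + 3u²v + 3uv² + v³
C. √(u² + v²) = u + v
A, C

Evaluating each claim at the given values:
A. LHS = e^5 ≈ 148.4, RHS = e^2 + e^3 ≈ 27.47 → fails here (LHS ≠ RHS)
B. LHS = 125, RHS = 125 → holds here (LHS = RHS)
C. LHS = √(13) ≈ 3.606, RHS = 5 → fails here (LHS ≠ RHS)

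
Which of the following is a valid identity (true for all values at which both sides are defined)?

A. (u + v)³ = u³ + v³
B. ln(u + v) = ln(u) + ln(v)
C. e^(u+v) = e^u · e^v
C

A: fails at (3, 3) — LHS = 216, RHS = 54.
B: fails at (4, 6) — LHS = ln(10) ≈ 2.303, RHS = ln(4) + ln(6) ≈ 3.178.
C: holds — e.g. at (2, 2), both sides equal e^4 ≈ 54.6.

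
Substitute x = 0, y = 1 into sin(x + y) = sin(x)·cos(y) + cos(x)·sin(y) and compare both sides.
LHS = sin(0 + 1) = sin(1) ≈ 0.8415
RHS = sin(0)·cos(1) + cos(0)·sin(1) = sin(1) ≈ 0.8415

LHS = RHS: the two sides agree.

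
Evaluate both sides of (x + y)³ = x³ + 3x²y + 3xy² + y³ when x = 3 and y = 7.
LHS = (3 + 7)³ = 1000
RHS = 3³ + 3·3²·7 + 3·3·7² + 7³ = 1000

LHS = RHS: the two sides agree.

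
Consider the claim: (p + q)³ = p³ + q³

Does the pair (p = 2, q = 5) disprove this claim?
Substituting p = 2, q = 5:
LHS = (2 + 5)³ = 343
RHS = 2³ + 5³ = 133

Since LHS ≠ RHS, this pair disproves the claim.

Answer: Yes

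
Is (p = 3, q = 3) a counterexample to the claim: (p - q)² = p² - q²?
Substituting p = 3, q = 3:
LHS = (3 - 3)² = 0
RHS = 3² - 3² = 0

The sides agree, so this pair does not disprove the claim.

Answer: No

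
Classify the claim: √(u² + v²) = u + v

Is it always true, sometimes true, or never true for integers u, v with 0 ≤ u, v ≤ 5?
It holds at (u, v) = (5, 0) (both sides equal 5), but fails at (u, v) = (1, 4) (LHS = √(17) ≈ 4.123, RHS = 5).

Answer: Sometimes true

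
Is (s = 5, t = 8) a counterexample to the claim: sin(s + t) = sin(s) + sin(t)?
Yes

Substituting s = 5, t = 8:
LHS = sin(5 + 8) = sin(13) ≈ 0.4202
RHS = sin(5) + sin(8) ≈ 0.03043

Since LHS ≠ RHS, this pair disproves the claim.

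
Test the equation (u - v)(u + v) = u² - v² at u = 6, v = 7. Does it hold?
Holds

Substituting u = 6, v = 7:

LHS = (6 - 7)(6 + 7) = -13
RHS = 6² - 7² = -13

LHS = RHS, so the equation holds at this point.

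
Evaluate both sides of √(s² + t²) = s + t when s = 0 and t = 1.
LHS = √(0² + 1²) = 1
RHS = 0 + 1 = 1

LHS = RHS: the two sides agree.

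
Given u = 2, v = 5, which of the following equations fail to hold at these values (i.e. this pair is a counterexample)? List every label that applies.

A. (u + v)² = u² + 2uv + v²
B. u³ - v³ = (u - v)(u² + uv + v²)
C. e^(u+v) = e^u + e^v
Evaluating each claim at the given values:
A. LHS = 49, RHS = 49 → holds here (LHS = RHS)
B. LHS = -117, RHS = -117 → holds here (LHS = RHS)
C. LHS = e^7 ≈ 1097, RHS = e^2 + e^5 ≈ 155.8 → fails here (LHS ≠ RHS)

Answer: C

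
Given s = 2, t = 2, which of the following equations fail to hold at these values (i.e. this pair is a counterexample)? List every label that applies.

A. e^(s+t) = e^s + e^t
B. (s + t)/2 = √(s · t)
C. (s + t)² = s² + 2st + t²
A

Evaluating each claim at the given values:
A. LHS = e^4 ≈ 54.6, RHS = 2·e^2 ≈ 14.78 → fails here (LHS ≠ RHS)
B. LHS = 2, RHS = 2 → holds here (LHS = RHS)
C. LHS = 16, RHS = 16 → holds here (LHS = RHS)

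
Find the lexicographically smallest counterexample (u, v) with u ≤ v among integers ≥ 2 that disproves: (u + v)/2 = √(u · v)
Substituting (2, 3) into the claim:
LHS = (2 + 3)/2 = 5/2
RHS = √(2 · 3) = √(6) ≈ 2.449

Since LHS ≠ RHS, this pair disproves the claim, and no lexicographically smaller pair (u ≤ v, integers ≥ 2) does.

For instance (5, 8) is also a counterexample (LHS = 13/2, RHS = 2·√(10) ≈ 6.325), but it's lexicographically larger.

Answer: (u, v) = (2, 3)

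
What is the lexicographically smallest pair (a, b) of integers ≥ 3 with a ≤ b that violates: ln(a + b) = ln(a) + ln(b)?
(a, b) = (3, 3)

Substituting (3, 3) into the claim:
LHS = ln(3 + 3) = ln(6) ≈ 1.792
RHS = ln(3) + ln(3) = 2·ln(3) ≈ 2.197

Since LHS ≠ RHS, this pair disproves the claim, and no lexicographically smaller pair (a ≤ b, integers ≥ 3) does.

For instance (10, 10) is also a counterexample (LHS = ln(20) ≈ 2.996, RHS = 2·ln(10) ≈ 4.605), but it's lexicographically larger.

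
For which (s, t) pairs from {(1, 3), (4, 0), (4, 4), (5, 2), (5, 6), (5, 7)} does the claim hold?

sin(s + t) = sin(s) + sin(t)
Testing each pair:
(1, 3): LHS = sin(4) ≈ -0.7568, RHS = sin(3) + sin(1) ≈ 0.9826 → fails
(4, 0): LHS = sin(4) ≈ -0.7568, RHS = sin(4) ≈ -0.7568 → holds
(4, 4): LHS = sin(8) ≈ 0.9894, RHS = 2·sin(4) ≈ -1.514 → fails
(5, 2): LHS = sin(7) ≈ 0.657, RHS = sin(5) + sin(2) ≈ -0.04963 → fails
(5, 6): LHS = sin(11) ≈ -1, RHS = sin(5) + sin(6) ≈ -1.238 → fails
(5, 7): LHS = sin(12) ≈ -0.5366, RHS = sin(5) + sin(7) ≈ -0.3019 → fails

1 of 6 pairs satisfies the claim.

Answer: (4, 0)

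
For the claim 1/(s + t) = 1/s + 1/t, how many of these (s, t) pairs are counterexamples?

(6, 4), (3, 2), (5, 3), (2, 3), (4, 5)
5

Testing each pair:
(6, 4): LHS = 1/10, RHS = 5/12 → counterexample
(3, 2): LHS = 1/5, RHS = 5/6 → counterexample
(5, 3): LHS = 1/8, RHS = 8/15 → counterexample
(2, 3): LHS = 1/5, RHS = 5/6 → counterexample
(4, 5): LHS = 1/9, RHS = 9/20 → counterexample

That makes 5 counterexamples.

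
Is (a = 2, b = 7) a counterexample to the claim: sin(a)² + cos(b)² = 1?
Substituting a = 2, b = 7:
LHS = sin(2)² + cos(7)² ≈ 1.395
RHS = 1

Since LHS ≠ RHS, this pair disproves the claim.

Answer: Yes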